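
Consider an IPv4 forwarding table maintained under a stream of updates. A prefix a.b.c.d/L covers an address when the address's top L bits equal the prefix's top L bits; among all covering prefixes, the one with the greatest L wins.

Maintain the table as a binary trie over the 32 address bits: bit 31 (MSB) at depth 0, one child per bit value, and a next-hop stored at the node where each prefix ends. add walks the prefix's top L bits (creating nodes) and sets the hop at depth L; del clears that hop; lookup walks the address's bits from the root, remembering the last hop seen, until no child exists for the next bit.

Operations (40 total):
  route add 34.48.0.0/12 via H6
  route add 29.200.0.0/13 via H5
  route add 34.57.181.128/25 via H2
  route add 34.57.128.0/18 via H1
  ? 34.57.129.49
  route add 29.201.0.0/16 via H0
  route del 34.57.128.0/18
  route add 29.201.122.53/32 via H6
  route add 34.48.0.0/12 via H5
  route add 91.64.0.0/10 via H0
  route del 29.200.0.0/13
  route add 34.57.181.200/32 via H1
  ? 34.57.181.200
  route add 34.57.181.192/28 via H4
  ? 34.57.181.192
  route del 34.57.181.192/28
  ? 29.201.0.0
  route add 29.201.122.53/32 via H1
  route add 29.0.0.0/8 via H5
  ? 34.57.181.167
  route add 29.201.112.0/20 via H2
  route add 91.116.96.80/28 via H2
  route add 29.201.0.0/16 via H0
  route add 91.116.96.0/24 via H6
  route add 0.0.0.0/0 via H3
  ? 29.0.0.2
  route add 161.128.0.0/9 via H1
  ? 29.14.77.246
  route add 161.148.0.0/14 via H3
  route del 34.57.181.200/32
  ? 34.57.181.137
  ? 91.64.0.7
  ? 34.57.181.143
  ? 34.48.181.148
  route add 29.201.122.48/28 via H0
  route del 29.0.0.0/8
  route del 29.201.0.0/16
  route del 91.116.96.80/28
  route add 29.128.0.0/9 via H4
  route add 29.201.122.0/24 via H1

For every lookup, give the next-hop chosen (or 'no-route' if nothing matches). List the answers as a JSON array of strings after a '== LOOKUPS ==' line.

Trace:
  add 34.48.0.0/12 -> H6 at depth 12
  add 29.200.0.0/13 -> H5 at depth 13
  add 34.57.181.128/25 -> H2 at depth 25
  add 34.57.128.0/18 -> H1 at depth 18
  Q 34.57.129.49: descend 001000100011100110 ; hops seen [H6,H1] ; pick H1
  add 29.201.0.0/16 -> H0 at depth 16
  - 34.57.128.0/18 clear@18
  add 29.201.122.53/32 -> H6 at depth 32
  add 34.48.0.0/12 -> H5 at depth 12
  add 91.64.0.0/10 -> H0 at depth 10
  - 29.200.0.0/13 clear@13
  add 34.57.181.200/32 -> H1 at depth 32
  Q 34.57.181.200: descend 00100010001110011011010111001000 ; hops seen [H5,H2,H1] ; pick H1
  add 34.57.181.192/28 -> H4 at depth 28
  Q 34.57.181.192: descend 0010001000111001101101011100 ; hops seen [H5,H2,H4] ; pick H4
  - 34.57.181.192/28 clear@28
  Q 29.201.0.0: descend 00011101110010010 ; hops seen [H0] ; pick H0
  add 29.201.122.53/32 -> H1 at depth 32
  add 29.0.0.0/8 -> H5 at depth 8
  Q 34.57.181.167: descend 0010001000111001101101011 ; hops seen [H5,H2] ; pick H2
  add 29.201.112.0/20 -> H2 at depth 20
  add 91.116.96.80/28 -> H2 at depth 28
  add 29.201.0.0/16 -> H0 at depth 16
  add 91.116.96.0/24 -> H6 at depth 24
  add 0.0.0.0/0 -> H3 at depth 0
  Q 29.0.0.2: descend 00011101 ; hops seen [H3,H5] ; pick H5
  add 161.128.0.0/9 -> H1 at depth 9
  Q 29.14.77.246: descend 00011101 ; hops seen [H3,H5] ; pick H5
  add 161.148.0.0/14 -> H3 at depth 14
  - 34.57.181.200/32 clear@32
  Q 34.57.181.137: descend 0010001000111001101101011 ; hops seen [H3,H5,H2] ; pick H2
  Q 91.64.0.7: descend 0101101101 ; hops seen [H3,H0] ; pick H0
  Q 34.57.181.143: descend 0010001000111001101101011 ; hops seen [H3,H5,H2] ; pick H2
  Q 34.48.181.148: descend 001000100011 ; hops seen [H3,H5] ; pick H5
  add 29.201.122.48/28 -> H0 at depth 28
  - 29.0.0.0/8 clear@8
  - 29.201.0.0/16 clear@16
  - 91.116.96.80/28 clear@28
  add 29.128.0.0/9 -> H4 at depth 9
  add 29.201.122.0/24 -> H1 at depth 24

== LOOKUPS ==
["H1","H1","H4","H0","H2","H5","H5","H2","H0","H2","H5"]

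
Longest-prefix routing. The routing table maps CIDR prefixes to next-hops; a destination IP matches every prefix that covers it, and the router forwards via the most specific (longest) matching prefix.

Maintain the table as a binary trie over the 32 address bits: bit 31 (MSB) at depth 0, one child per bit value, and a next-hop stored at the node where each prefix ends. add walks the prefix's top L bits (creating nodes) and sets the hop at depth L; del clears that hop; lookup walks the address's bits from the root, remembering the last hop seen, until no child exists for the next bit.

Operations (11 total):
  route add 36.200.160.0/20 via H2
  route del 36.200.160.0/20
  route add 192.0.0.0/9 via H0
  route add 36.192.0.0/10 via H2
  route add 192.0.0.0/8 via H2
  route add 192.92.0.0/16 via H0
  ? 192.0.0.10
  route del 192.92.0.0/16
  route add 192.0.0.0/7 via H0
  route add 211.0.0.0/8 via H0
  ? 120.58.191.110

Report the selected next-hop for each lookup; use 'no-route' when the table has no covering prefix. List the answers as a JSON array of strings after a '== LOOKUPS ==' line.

Apply in order:
  add 36.200.160.0/20 -> H2 at depth 20
  - 36.200.160.0/20 clear@20
  add 192.0.0.0/9 -> H0 at depth 9
  add 36.192.0.0/10 -> H2 at depth 10
  add 192.0.0.0/8 -> H2 at depth 8
  add 192.92.0.0/16 -> H0 at depth 16
  Q 192.0.0.10: descend 110000000 ; hops seen [H2,H0] ; pick H0
  - 192.92.0.0/16 clear@16
  add 192.0.0.0/7 -> H0 at depth 7
  add 211.0.0.0/8 -> H0 at depth 8
  Q 120.58.191.110: descend 0 ; hops seen [∅] ; pick no-route

== LOOKUPS ==
["H0","no-route"]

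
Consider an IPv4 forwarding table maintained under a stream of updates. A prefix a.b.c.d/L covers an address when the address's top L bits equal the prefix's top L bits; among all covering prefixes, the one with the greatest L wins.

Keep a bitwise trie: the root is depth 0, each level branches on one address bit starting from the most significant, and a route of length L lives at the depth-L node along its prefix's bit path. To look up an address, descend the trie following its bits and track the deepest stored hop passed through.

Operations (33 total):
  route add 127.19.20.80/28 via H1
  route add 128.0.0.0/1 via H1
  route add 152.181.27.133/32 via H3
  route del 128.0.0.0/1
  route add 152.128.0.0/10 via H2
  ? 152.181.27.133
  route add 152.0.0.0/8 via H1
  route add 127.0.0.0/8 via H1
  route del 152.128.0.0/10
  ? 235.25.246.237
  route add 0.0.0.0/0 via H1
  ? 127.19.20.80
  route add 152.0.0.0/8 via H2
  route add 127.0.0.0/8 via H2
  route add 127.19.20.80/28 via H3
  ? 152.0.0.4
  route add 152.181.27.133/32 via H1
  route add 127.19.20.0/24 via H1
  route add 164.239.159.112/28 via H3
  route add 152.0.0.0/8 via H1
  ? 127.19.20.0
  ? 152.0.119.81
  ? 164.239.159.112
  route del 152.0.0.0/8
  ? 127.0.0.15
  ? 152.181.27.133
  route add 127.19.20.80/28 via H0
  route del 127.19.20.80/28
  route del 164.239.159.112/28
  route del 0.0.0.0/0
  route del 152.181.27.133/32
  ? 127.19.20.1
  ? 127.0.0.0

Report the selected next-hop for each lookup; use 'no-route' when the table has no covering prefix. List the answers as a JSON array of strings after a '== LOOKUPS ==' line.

Trace:
  + 127.19.20.80/28 (H1) depth=28
  + 128.0.0.0/1 (H1) depth=1
  + 152.181.27.133/32 (H3) depth=32
  del 128.0.0.0/1 (clear depth 1)
  + 152.128.0.0/10 (H2) depth=10
  ? 152.181.27.133  path d0:-→d1:-→d2:-→d3:-→d4:-→d5:-→d6:-→d7:-→d8:-→d9:-→d10:H2→d11:-→d12:-→d13:-→d14:-→d15:-→d16:-→d17:-→d18:-→d19:-→d20:-→d21:-→d22:-→d23:-→d24:-→d25:-→d26:-→d27:-→d28:-→d29:-→d30:-→d31:-→d32:H3  best=H3
  + 152.0.0.0/8 (H1) depth=8
  + 127.0.0.0/8 (H1) depth=8
  del 152.128.0.0/10 (clear depth 10)
  ? 235.25.246.237  path d0:-→d1:-  best=no-route
  + 0.0.0.0/0 (H1) depth=0
  ? 127.19.20.80  path d0:H1→d1:-→d2:-→d3:-→d4:-→d5:-→d6:-→d7:-→d8:H1→d9:-→d10:-→d11:-→d12:-→d13:-→d14:-→d15:-→d16:-→d17:-→d18:-→d19:-→d20:-→d21:-→d22:-→d23:-→d24:-→d25:-→d26:-→d27:-→d28:H1  best=H1
  + 152.0.0.0/8 (H2) depth=8
  + 127.0.0.0/8 (H2) depth=8
  + 127.19.20.80/28 (H3) depth=28
  ? 152.0.0.4  path d0:H1→d1:-→d2:-→d3:-→d4:-→d5:-→d6:-→d7:-→d8:H2  best=H2
  + 152.181.27.133/32 (H1) depth=32
  + 127.19.20.0/24 (H1) depth=24
  + 164.239.159.112/28 (H3) depth=28
  + 152.0.0.0/8 (H1) depth=8
  ? 127.19.20.0  path d0:H1→d1:-→d2:-→d3:-→d4:-→d5:-→d6:-→d7:-→d8:H2→d9:-→d10:-→d11:-→d12:-→d13:-→d14:-→d15:-→d16:-→d17:-→d18:-→d19:-→d20:-→d21:-→d22:-→d23:-→d24:H1→d25:-  best=H1
  ? 152.0.119.81  path d0:H1→d1:-→d2:-→d3:-→d4:-→d5:-→d6:-→d7:-→d8:H1  best=H1
  ? 164.239.159.112  path d0:H1→d1:-→d2:-→d3:-→d4:-→d5:-→d6:-→d7:-→d8:-→d9:-→d10:-→d11:-→d12:-→d13:-→d14:-→d15:-→d16:-→d17:-→d18:-→d19:-→d20:-→d21:-→d22:-→d23:-→d24:-→d25:-→d26:-→d27:-→d28:H3  best=H3
  del 152.0.0.0/8 (clear depth 8)
  ? 127.0.0.15  path d0:H1→d1:-→d2:-→d3:-→d4:-→d5:-→d6:-→d7:-→d8:H2→d9:-→d10:-→d11:-  best=H2
  ? 152.181.27.133  path d0:H1→d1:-→d2:-→d3:-→d4:-→d5:-→d6:-→d7:-→d8:-→d9:-→d10:-→d11:-→d12:-→d13:-→d14:-→d15:-→d16:-→d17:-→d18:-→d19:-→d20:-→d21:-→d22:-→d23:-→d24:-→d25:-→d26:-→d27:-→d28:-→d29:-→d30:-→d31:-→d32:H1  best=H1
  + 127.19.20.80/28 (H0) depth=28
  del 127.19.20.80/28 (clear depth 28)
  del 164.239.159.112/28 (clear depth 28)
  del 0.0.0.0/0 (clear depth 0)
  del 152.181.27.133/32 (clear depth 32)
  ? 127.19.20.1  path d0:-→d1:-→d2:-→d3:-→d4:-→d5:-→d6:-→d7:-→d8:H2→d9:-→d10:-→d11:-→d12:-→d13:-→d14:-→d15:-→d16:-→d17:-→d18:-→d19:-→d20:-→d21:-→d22:-→d23:-→d24:H1→d25:-  best=H1
  ? 127.0.0.0  path d0:-→d1:-→d2:-→d3:-→d4:-→d5:-→d6:-→d7:-→d8:H2→d9:-→d10:-→d11:-  best=H2

== LOOKUPS ==
["H3","no-route","H1","H2","H1","H1","H3","H2","H1","H1","H2"]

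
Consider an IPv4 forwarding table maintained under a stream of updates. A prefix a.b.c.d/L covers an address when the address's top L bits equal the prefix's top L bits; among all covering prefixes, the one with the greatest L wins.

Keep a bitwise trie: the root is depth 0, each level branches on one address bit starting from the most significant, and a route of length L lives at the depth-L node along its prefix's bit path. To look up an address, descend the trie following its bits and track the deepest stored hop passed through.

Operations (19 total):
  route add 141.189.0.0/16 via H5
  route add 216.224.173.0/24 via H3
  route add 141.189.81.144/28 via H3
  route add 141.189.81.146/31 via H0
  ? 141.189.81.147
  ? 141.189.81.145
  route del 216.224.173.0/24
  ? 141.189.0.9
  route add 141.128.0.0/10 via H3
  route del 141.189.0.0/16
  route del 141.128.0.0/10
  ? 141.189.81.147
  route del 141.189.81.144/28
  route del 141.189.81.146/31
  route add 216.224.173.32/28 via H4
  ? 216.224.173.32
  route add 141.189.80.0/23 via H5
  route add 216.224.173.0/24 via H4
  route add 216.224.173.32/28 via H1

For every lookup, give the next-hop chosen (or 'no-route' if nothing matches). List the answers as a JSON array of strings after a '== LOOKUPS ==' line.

Process each operation:
  add 141.189.0.0/16 -> H5 at depth 16
  add 216.224.173.0/24 -> H3 at depth 24
  add 141.189.81.144/28 -> H3 at depth 28
  add 141.189.81.146/31 -> H0 at depth 31
  lookup 141.189.81.147: bits 1000110110111101010100011001001 walk d0:-→d1:-→d2:-→d3:-→d4:-→d5:-→d6:-→d7:-→d8:-→d9:-→d10:-→d11:-→d12:-→d13:-→d14:-→d15:-→d16:H5→d17:-→d18:-→d19:-→d20:-→d21:-→d22:-→d23:-→d24:-→d25:-→d26:-→d27:-→d28:H3→d29:-→d30:-→d31:H0 -> H0
  lookup 141.189.81.145: bits 100011011011110101010001100100 walk d0:-→d1:-→d2:-→d3:-→d4:-→d5:-→d6:-→d7:-→d8:-→d9:-→d10:-→d11:-→d12:-→d13:-→d14:-→d15:-→d16:H5→d17:-→d18:-→d19:-→d20:-→d21:-→d22:-→d23:-→d24:-→d25:-→d26:-→d27:-→d28:H3→d29:-→d30:- -> H3
  del 216.224.173.0/24 (clear depth 24)
  lookup 141.189.0.9: bits 10001101101111010 walk d0:-→d1:-→d2:-→d3:-→d4:-→d5:-→d6:-→d7:-→d8:-→d9:-→d10:-→d11:-→d12:-→d13:-→d14:-→d15:-→d16:H5→d17:- -> H5
  add 141.128.0.0/10 -> H3 at depth 10
  del 141.189.0.0/16 (clear depth 16)
  del 141.128.0.0/10 (clear depth 10)
  lookup 141.189.81.147: bits 1000110110111101010100011001001 walk d0:-→d1:-→d2:-→d3:-→d4:-→d5:-→d6:-→d7:-→d8:-→d9:-→d10:-→d11:-→d12:-→d13:-→d14:-→d15:-→d16:-→d17:-→d18:-→d19:-→d20:-→d21:-→d22:-→d23:-→d24:-→d25:-→d26:-→d27:-→d28:H3→d29:-→d30:-→d31:H0 -> H0
  del 141.189.81.144/28 (clear depth 28)
  del 141.189.81.146/31 (clear depth 31)
  add 216.224.173.32/28 -> H4 at depth 28
  lookup 216.224.173.32: bits 1101100011100000101011010010 walk d0:-→d1:-→d2:-→d3:-→d4:-→d5:-→d6:-→d7:-→d8:-→d9:-→d10:-→d11:-→d12:-→d13:-→d14:-→d15:-→d16:-→d17:-→d18:-→d19:-→d20:-→d21:-→d22:-→d23:-→d24:-→d25:-→d26:-→d27:-→d28:H4 -> H4
  add 141.189.80.0/23 -> H5 at depth 23
  add 216.224.173.0/24 -> H4 at depth 24
  add 216.224.173.32/28 -> H1 at depth 28

== LOOKUPS ==
["H0","H3","H5","H0","H4"]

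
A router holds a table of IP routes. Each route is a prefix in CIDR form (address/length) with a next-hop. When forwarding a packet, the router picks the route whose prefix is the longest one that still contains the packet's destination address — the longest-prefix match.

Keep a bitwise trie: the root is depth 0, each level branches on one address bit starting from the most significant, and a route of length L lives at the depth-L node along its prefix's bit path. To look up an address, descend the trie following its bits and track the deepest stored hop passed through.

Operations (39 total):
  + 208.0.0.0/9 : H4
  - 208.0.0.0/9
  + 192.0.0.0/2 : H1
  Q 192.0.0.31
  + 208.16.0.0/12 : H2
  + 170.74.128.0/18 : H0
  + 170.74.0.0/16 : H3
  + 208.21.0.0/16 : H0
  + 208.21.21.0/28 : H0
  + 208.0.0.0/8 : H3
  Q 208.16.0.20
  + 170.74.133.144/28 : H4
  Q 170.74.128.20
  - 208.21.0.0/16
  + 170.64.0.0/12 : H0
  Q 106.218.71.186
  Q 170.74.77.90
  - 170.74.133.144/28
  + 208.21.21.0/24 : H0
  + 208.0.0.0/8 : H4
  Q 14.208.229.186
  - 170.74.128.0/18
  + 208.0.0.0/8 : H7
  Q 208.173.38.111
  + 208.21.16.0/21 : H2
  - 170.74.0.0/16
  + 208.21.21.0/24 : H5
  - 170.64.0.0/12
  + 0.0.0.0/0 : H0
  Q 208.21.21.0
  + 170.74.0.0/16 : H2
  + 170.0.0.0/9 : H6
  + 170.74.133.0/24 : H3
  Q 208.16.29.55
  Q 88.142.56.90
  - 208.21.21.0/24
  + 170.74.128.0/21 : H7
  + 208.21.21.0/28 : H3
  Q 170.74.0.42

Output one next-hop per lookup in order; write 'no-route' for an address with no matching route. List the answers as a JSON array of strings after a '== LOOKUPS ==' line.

Trace:
  add 208.0.0.0/9 -> H4 at depth 9
  del 208.0.0.0/9 (clear depth 9)
  add 192.0.0.0/2 -> H1 at depth 2
  lookup 192.0.0.31: bits 110 walk d0:-→d1:-→d2:H1→d3:- -> H1
  add 208.16.0.0/12 -> H2 at depth 12
  add 170.74.128.0/18 -> H0 at depth 18
  add 170.74.0.0/16 -> H3 at depth 16
  add 208.21.0.0/16 -> H0 at depth 16
  add 208.21.21.0/28 -> H0 at depth 28
  add 208.0.0.0/8 -> H3 at depth 8
  lookup 208.16.0.20: bits 1101000000010 walk d0:-→d1:-→d2:H1→d3:-→d4:-→d5:-→d6:-→d7:-→d8:H3→d9:-→d10:-→d11:-→d12:H2→d13:- -> H2
  add 170.74.133.144/28 -> H4 at depth 28
  lookup 170.74.128.20: bits 101010100100101010000 walk d0:-→d1:-→d2:-→d3:-→d4:-→d5:-→d6:-→d7:-→d8:-→d9:-→d10:-→d11:-→d12:-→d13:-→d14:-→d15:-→d16:H3→d17:-→d18:H0→d19:-→d20:-→d21:- -> H0
  del 208.21.0.0/16 (clear depth 16)
  add 170.64.0.0/12 -> H0 at depth 12
  lookup 106.218.71.186: bits ε walk d0:- -> no-route
  lookup 170.74.77.90: bits 1010101001001010 walk d0:-→d1:-→d2:-→d3:-→d4:-→d5:-→d6:-→d7:-→d8:-→d9:-→d10:-→d11:-→d12:H0→d13:-→d14:-→d15:-→d16:H3 -> H3
  del 170.74.133.144/28 (clear depth 28)
  add 208.21.21.0/24 -> H0 at depth 24
  add 208.0.0.0/8 -> H4 at depth 8
  lookup 14.208.229.186: bits ε walk d0:- -> no-route
  del 170.74.128.0/18 (clear depth 18)
  add 208.0.0.0/8 -> H7 at depth 8
  lookup 208.173.38.111: bits 11010000 walk d0:-→d1:-→d2:H1→d3:-→d4:-→d5:-→d6:-→d7:-→d8:H7 -> H7
  add 208.21.16.0/21 -> H2 at depth 21
  del 170.74.0.0/16 (clear depth 16)
  add 208.21.21.0/24 -> H5 at depth 24
  del 170.64.0.0/12 (clear depth 12)
  add 0.0.0.0/0 -> H0 at depth 0
  lookup 208.21.21.0: bits 1101000000010101000101010000 walk d0:H0→d1:-→d2:H1→d3:-→d4:-→d5:-→d6:-→d7:-→d8:H7→d9:-→d10:-→d11:-→d12:H2→d13:-→d14:-→d15:-→d16:-→d17:-→d18:-→d19:-→d20:-→d21:H2→d22:-→d23:-→d24:H5→d25:-→d26:-→d27:-→d28:H0 -> H0
  add 170.74.0.0/16 -> H2 at depth 16
  add 170.0.0.0/9 -> H6 at depth 9
  add 170.74.133.0/24 -> H3 at depth 24
  lookup 208.16.29.55: bits 1101000000010 walk d0:H0→d1:-→d2:H1→d3:-→d4:-→d5:-→d6:-→d7:-→d8:H7→d9:-→d10:-→d11:-→d12:H2→d13:- -> H2
  lookup 88.142.56.90: bits ε walk d0:H0 -> H0
  del 208.21.21.0/24 (clear depth 24)
  add 170.74.128.0/21 -> H7 at depth 21
  add 208.21.21.0/28 -> H3 at depth 28
  lookup 170.74.0.42: bits 1010101001001010 walk d0:H0→d1:-→d2:-→d3:-→d4:-→d5:-→d6:-→d7:-→d8:-→d9:H6→d10:-→d11:-→d12:-→d13:-→d14:-→d15:-→d16:H2 -> H2

== LOOKUPS ==
["H1","H2","H0","no-route","H3","no-route","H7","H0","H2","H0","H2"]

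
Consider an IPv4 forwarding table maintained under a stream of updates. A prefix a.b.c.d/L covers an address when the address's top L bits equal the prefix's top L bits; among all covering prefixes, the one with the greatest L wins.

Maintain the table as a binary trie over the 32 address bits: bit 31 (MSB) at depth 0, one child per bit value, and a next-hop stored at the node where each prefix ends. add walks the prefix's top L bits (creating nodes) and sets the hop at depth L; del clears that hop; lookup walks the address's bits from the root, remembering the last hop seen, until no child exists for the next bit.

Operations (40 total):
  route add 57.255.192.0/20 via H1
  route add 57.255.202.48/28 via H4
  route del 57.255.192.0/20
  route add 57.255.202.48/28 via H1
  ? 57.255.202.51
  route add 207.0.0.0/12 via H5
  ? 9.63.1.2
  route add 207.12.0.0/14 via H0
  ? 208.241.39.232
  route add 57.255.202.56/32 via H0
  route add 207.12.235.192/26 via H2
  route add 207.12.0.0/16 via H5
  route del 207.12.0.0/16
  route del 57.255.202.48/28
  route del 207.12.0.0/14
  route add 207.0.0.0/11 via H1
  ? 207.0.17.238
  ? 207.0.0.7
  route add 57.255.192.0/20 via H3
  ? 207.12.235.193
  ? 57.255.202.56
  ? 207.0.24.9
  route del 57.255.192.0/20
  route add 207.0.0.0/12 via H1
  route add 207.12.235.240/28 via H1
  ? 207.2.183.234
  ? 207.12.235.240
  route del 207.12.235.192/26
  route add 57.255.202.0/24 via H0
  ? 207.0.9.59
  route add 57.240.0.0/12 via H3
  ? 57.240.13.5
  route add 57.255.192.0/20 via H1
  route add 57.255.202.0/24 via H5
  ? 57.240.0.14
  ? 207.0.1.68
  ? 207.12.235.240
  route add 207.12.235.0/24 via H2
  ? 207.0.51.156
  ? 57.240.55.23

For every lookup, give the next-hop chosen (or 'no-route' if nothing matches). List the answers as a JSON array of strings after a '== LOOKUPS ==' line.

Process each operation:
  add 57.255.192.0/20 -> H1 at depth 20
  add 57.255.202.48/28 -> H4 at depth 28
  del 57.255.192.0/20 (clear depth 20)
  add 57.255.202.48/28 -> H1 at depth 28
  lookup 57.255.202.51: bits 0011100111111111110010100011 walk d0:-→d1:-→d2:-→d3:-→d4:-→d5:-→d6:-→d7:-→d8:-→d9:-→d10:-→d11:-→d12:-→d13:-→d14:-→d15:-→d16:-→d17:-→d18:-→d19:-→d20:-→d21:-→d22:-→d23:-→d24:-→d25:-→d26:-→d27:-→d28:H1 -> H1
  add 207.0.0.0/12 -> H5 at depth 12
  lookup 9.63.1.2: bits 00 walk d0:-→d1:-→d2:- -> no-route
  add 207.12.0.0/14 -> H0 at depth 14
  lookup 208.241.39.232: bits 110 walk d0:-→d1:-→d2:-→d3:- -> no-route
  add 57.255.202.56/32 -> H0 at depth 32
  add 207.12.235.192/26 -> H2 at depth 26
  add 207.12.0.0/16 -> H5 at depth 16
  del 207.12.0.0/16 (clear depth 16)
  del 57.255.202.48/28 (clear depth 28)
  del 207.12.0.0/14 (clear depth 14)
  add 207.0.0.0/11 -> H1 at depth 11
  lookup 207.0.17.238: bits 110011110000 walk d0:-→d1:-→d2:-→d3:-→d4:-→d5:-→d6:-→d7:-→d8:-→d9:-→d10:-→d11:H1→d12:H5 -> H5
  lookup 207.0.0.7: bits 110011110000 walk d0:-→d1:-→d2:-→d3:-→d4:-→d5:-→d6:-→d7:-→d8:-→d9:-→d10:-→d11:H1→d12:H5 -> H5
  add 57.255.192.0/20 -> H3 at depth 20
  lookup 207.12.235.193: bits 11001111000011001110101111 walk d0:-→d1:-→d2:-→d3:-→d4:-→d5:-→d6:-→d7:-→d8:-→d9:-→d10:-→d11:H1→d12:H5→d13:-→d14:-→d15:-→d16:-→d17:-→d18:-→d19:-→d20:-→d21:-→d22:-→d23:-→d24:-→d25:-→d26:H2 -> H2
  lookup 57.255.202.56: bits 00111001111111111100101000111000 walk d0:-→d1:-→d2:-→d3:-→d4:-→d5:-→d6:-→d7:-→d8:-→d9:-→d10:-→d11:-→d12:-→d13:-→d14:-→d15:-→d16:-→d17:-→d18:-→d19:-→d20:H3→d21:-→d22:-→d23:-→d24:-→d25:-→d26:-→d27:-→d28:-→d29:-→d30:-→d31:-→d32:H0 -> H0
  lookup 207.0.24.9: bits 110011110000 walk d0:-→d1:-→d2:-→d3:-→d4:-→d5:-→d6:-→d7:-→d8:-→d9:-→d10:-→d11:H1→d12:H5 -> H5
  del 57.255.192.0/20 (clear depth 20)
  add 207.0.0.0/12 -> H1 at depth 12
  add 207.12.235.240/28 -> H1 at depth 28
  lookup 207.2.183.234: bits 110011110000 walk d0:-→d1:-→d2:-→d3:-→d4:-→d5:-→d6:-→d7:-→d8:-→d9:-→d10:-→d11:H1→d12:H1 -> H1
  lookup 207.12.235.240: bits 1100111100001100111010111111 walk d0:-→d1:-→d2:-→d3:-→d4:-→d5:-→d6:-→d7:-→d8:-→d9:-→d10:-→d11:H1→d12:H1→d13:-→d14:-→d15:-→d16:-→d17:-→d18:-→d19:-→d20:-→d21:-→d22:-→d23:-→d24:-→d25:-→d26:H2→d27:-→d28:H1 -> H1
  del 207.12.235.192/26 (clear depth 26)
  add 57.255.202.0/24 -> H0 at depth 24
  lookup 207.0.9.59: bits 110011110000 walk d0:-→d1:-→d2:-→d3:-→d4:-→d5:-→d6:-→d7:-→d8:-→d9:-→d10:-→d11:H1→d12:H1 -> H1
  add 57.240.0.0/12 -> H3 at depth 12
  lookup 57.240.13.5: bits 001110011111 walk d0:-→d1:-→d2:-→d3:-→d4:-→d5:-→d6:-→d7:-→d8:-→d9:-→d10:-→d11:-→d12:H3 -> H3
  add 57.255.192.0/20 -> H1 at depth 20
  add 57.255.202.0/24 -> H5 at depth 24
  lookup 57.240.0.14: bits 001110011111 walk d0:-→d1:-→d2:-→d3:-→d4:-→d5:-→d6:-→d7:-→d8:-→d9:-→d10:-→d11:-→d12:H3 -> H3
  lookup 207.0.1.68: bits 110011110000 walk d0:-→d1:-→d2:-→d3:-→d4:-→d5:-→d6:-→d7:-→d8:-→d9:-→d10:-→d11:H1→d12:H1 -> H1
  lookup 207.12.235.240: bits 1100111100001100111010111111 walk d0:-→d1:-→d2:-→d3:-→d4:-→d5:-→d6:-→d7:-→d8:-→d9:-→d10:-→d11:H1→d12:H1→d13:-→d14:-→d15:-→d16:-→d17:-→d18:-→d19:-→d20:-→d21:-→d22:-→d23:-→d24:-→d25:-→d26:-→d27:-→d28:H1 -> H1
  add 207.12.235.0/24 -> H2 at depth 24
  lookup 207.0.51.156: bits 110011110000 walk d0:-→d1:-→d2:-→d3:-→d4:-→d5:-→d6:-→d7:-→d8:-→d9:-→d10:-→d11:H1→d12:H1 -> H1
  lookup 57.240.55.23: bits 001110011111 walk d0:-→d1:-→d2:-→d3:-→d4:-→d5:-→d6:-→d7:-→d8:-→d9:-→d10:-→d11:-→d12:H3 -> H3

== LOOKUPS ==
["H1","no-route","no-route","H5","H5","H2","H0","H5","H1","H1","H1","H3","H3","H1","H1","H1","H3"]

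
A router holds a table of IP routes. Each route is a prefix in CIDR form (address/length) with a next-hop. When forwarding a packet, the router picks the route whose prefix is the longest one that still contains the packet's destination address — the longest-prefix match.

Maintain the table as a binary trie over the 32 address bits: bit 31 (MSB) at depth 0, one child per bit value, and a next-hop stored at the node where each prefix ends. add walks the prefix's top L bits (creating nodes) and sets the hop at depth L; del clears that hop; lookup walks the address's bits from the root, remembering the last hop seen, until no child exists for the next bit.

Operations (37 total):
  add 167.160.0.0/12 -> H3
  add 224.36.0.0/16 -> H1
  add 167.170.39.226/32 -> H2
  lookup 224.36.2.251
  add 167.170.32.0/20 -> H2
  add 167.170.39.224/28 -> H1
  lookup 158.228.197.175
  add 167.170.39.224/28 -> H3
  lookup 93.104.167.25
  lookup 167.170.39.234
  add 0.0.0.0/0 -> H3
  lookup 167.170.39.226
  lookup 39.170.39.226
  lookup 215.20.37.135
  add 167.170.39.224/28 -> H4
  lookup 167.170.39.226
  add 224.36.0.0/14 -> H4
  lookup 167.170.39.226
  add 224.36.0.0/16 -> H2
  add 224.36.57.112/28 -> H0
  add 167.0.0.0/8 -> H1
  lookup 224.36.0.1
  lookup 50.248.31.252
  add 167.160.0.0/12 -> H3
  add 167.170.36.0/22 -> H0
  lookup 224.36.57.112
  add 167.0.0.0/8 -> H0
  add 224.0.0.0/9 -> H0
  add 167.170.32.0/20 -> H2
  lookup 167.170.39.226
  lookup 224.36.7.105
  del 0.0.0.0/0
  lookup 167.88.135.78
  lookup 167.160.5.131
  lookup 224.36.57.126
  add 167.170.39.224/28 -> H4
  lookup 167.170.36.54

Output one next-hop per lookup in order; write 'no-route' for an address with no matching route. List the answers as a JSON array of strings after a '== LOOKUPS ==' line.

Apply in order:
  + 167.160.0.0/12 (H3) depth=12
  + 224.36.0.0/16 (H1) depth=16
  + 167.170.39.226/32 (H2) depth=32
  lookup 224.36.2.251: bits 1110000000100100 walk d0:-→d1:-→d2:-→d3:-→d4:-→d5:-→d6:-→d7:-→d8:-→d9:-→d10:-→d11:-→d12:-→d13:-→d14:-→d15:-→d16:H1 -> H1
  + 167.170.32.0/20 (H2) depth=20
  + 167.170.39.224/28 (H1) depth=28
  lookup 158.228.197.175: bits 10 walk d0:-→d1:-→d2:- -> no-route
  + 167.170.39.224/28 (H3) depth=28
  lookup 93.104.167.25: bits ε walk d0:- -> no-route
  lookup 167.170.39.234: bits 1010011110101010001001111110 walk d0:-→d1:-→d2:-→d3:-→d4:-→d5:-→d6:-→d7:-→d8:-→d9:-→d10:-→d11:-→d12:H3→d13:-→d14:-→d15:-→d16:-→d17:-→d18:-→d19:-→d20:H2→d21:-→d22:-→d23:-→d24:-→d25:-→d26:-→d27:-→d28:H3 -> H3
  + 0.0.0.0/0 (H3) depth=0
  lookup 167.170.39.226: bits 10100111101010100010011111100010 walk d0:H3→d1:-→d2:-→d3:-→d4:-→d5:-→d6:-→d7:-→d8:-→d9:-→d10:-→d11:-→d12:H3→d13:-→d14:-→d15:-→d16:-→d17:-→d18:-→d19:-→d20:H2→d21:-→d22:-→d23:-→d24:-→d25:-→d26:-→d27:-→d28:H3→d29:-→d30:-→d31:-→d32:H2 -> H2
  lookup 39.170.39.226: bits ε walk d0:H3 -> H3
  lookup 215.20.37.135: bits 11 walk d0:H3→d1:-→d2:- -> H3
  + 167.170.39.224/28 (H4) depth=28
  lookup 167.170.39.226: bits 10100111101010100010011111100010 walk d0:H3→d1:-→d2:-→d3:-→d4:-→d5:-→d6:-→d7:-→d8:-→d9:-→d10:-→d11:-→d12:H3→d13:-→d14:-→d15:-→d16:-→d17:-→d18:-→d19:-→d20:H2→d21:-→d22:-→d23:-→d24:-→d25:-→d26:-→d27:-→d28:H4→d29:-→d30:-→d31:-→d32:H2 -> H2
  + 224.36.0.0/14 (H4) depth=14
  lookup 167.170.39.226: bits 10100111101010100010011111100010 walk d0:H3→d1:-→d2:-→d3:-→d4:-→d5:-→d6:-→d7:-→d8:-→d9:-→d10:-→d11:-→d12:H3→d13:-→d14:-→d15:-→d16:-→d17:-→d18:-→d19:-→d20:H2→d21:-→d22:-→d23:-→d24:-→d25:-→d26:-→d27:-→d28:H4→d29:-→d30:-→d31:-→d32:H2 -> H2
  + 224.36.0.0/16 (H2) depth=16
  + 224.36.57.112/28 (H0) depth=28
  + 167.0.0.0/8 (H1) depth=8
  lookup 224.36.0.1: bits 111000000010010000 walk d0:H3→d1:-→d2:-→d3:-→d4:-→d5:-→d6:-→d7:-→d8:-→d9:-→d10:-→d11:-→d12:-→d13:-→d14:H4→d15:-→d16:H2→d17:-→d18:- -> H2
  lookup 50.248.31.252: bits ε walk d0:H3 -> H3
  + 167.160.0.0/12 (H3) depth=12
  + 167.170.36.0/22 (H0) depth=22
  lookup 224.36.57.112: bits 1110000000100100001110010111 walk d0:H3→d1:-→d2:-→d3:-→d4:-→d5:-→d6:-→d7:-→d8:-→d9:-→d10:-→d11:-→d12:-→d13:-→d14:H4→d15:-→d16:H2→d17:-→d18:-→d19:-→d20:-→d21:-→d22:-→d23:-→d24:-→d25:-→d26:-→d27:-→d28:H0 -> H0
  + 167.0.0.0/8 (H0) depth=8
  + 224.0.0.0/9 (H0) depth=9
  + 167.170.32.0/20 (H2) depth=20
  lookup 167.170.39.226: bits 10100111101010100010011111100010 walk d0:H3→d1:-→d2:-→d3:-→d4:-→d5:-→d6:-→d7:-→d8:H0→d9:-→d10:-→d11:-→d12:H3→d13:-→d14:-→d15:-→d16:-→d17:-→d18:-→d19:-→d20:H2→d21:-→d22:H0→d23:-→d24:-→d25:-→d26:-→d27:-→d28:H4→d29:-→d30:-→d31:-→d32:H2 -> H2
  lookup 224.36.7.105: bits 111000000010010000 walk d0:H3→d1:-→d2:-→d3:-→d4:-→d5:-→d6:-→d7:-→d8:-→d9:H0→d10:-→d11:-→d12:-→d13:-→d14:H4→d15:-→d16:H2→d17:-→d18:- -> H2
  del 0.0.0.0/0 (clear depth 0)
  lookup 167.88.135.78: bits 10100111 walk d0:-→d1:-→d2:-→d3:-→d4:-→d5:-→d6:-→d7:-→d8:H0 -> H0
  lookup 167.160.5.131: bits 101001111010 walk d0:-→d1:-→d2:-→d3:-→d4:-→d5:-→d6:-→d7:-→d8:H0→d9:-→d10:-→d11:-→d12:H3 -> H3
  lookup 224.36.57.126: bits 1110000000100100001110010111 walk d0:-→d1:-→d2:-→d3:-→d4:-→d5:-→d6:-→d7:-→d8:-→d9:H0→d10:-→d11:-→d12:-→d13:-→d14:H4→d15:-→d16:H2→d17:-→d18:-→d19:-→d20:-→d21:-→d22:-→d23:-→d24:-→d25:-→d26:-→d27:-→d28:H0 -> H0
  + 167.170.39.224/28 (H4) depth=28
  lookup 167.170.36.54: bits 1010011110101010001001 walk d0:-→d1:-→d2:-→d3:-→d4:-→d5:-→d6:-→d7:-→d8:H0→d9:-→d10:-→d11:-→d12:H3→d13:-→d14:-→d15:-→d16:-→d17:-→d18:-→d19:-→d20:H2→d21:-→d22:H0 -> H0

== LOOKUPS ==
["H1","no-route","no-route","H3","H2","H3","H3","H2","H2","H2","H3","H0","H2","H2","H0","H3","H0","H0"]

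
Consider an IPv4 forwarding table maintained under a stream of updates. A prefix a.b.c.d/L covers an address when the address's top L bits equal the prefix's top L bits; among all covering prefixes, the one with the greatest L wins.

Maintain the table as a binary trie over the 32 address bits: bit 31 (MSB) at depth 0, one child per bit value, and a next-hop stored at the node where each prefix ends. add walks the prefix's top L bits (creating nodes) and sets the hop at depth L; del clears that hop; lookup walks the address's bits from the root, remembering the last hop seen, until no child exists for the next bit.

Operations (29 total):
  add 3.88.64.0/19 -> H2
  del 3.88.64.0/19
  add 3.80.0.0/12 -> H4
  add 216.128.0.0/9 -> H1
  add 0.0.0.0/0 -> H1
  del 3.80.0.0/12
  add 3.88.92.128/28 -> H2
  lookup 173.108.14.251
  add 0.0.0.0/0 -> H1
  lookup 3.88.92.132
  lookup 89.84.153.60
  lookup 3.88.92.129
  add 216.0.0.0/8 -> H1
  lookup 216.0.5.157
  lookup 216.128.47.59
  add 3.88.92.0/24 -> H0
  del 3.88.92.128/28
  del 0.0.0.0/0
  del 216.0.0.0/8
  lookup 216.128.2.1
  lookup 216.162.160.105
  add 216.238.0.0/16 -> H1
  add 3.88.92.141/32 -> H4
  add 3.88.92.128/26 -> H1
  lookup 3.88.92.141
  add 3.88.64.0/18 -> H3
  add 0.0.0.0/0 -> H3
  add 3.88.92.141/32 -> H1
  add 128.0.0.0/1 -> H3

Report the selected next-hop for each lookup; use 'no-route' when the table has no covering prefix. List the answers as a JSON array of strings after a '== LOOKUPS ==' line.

Process each operation:
  + 3.88.64.0/19 (H2) depth=19
  - 3.88.64.0/19 clear@19
  + 3.80.0.0/12 (H4) depth=12
  + 216.128.0.0/9 (H1) depth=9
  + 0.0.0.0/0 (H1) depth=0
  - 3.80.0.0/12 clear@12
  + 3.88.92.128/28 (H2) depth=28
  Q 173.108.14.251: descend 1 ; hops seen [H1] ; pick H1
  + 0.0.0.0/0 (H1) depth=0
  Q 3.88.92.132: descend 0000001101011000010111001000 ; hops seen [H1,H2] ; pick H2
  Q 89.84.153.60: descend 0 ; hops seen [H1] ; pick H1
  Q 3.88.92.129: descend 0000001101011000010111001000 ; hops seen [H1,H2] ; pick H2
  + 216.0.0.0/8 (H1) depth=8
  Q 216.0.5.157: descend 11011000 ; hops seen [H1,H1] ; pick H1
  Q 216.128.47.59: descend 110110001 ; hops seen [H1,H1,H1] ; pick H1
  + 3.88.92.0/24 (H0) depth=24
  - 3.88.92.128/28 clear@28
  - 0.0.0.0/0 clear@0
  - 216.0.0.0/8 clear@8
  Q 216.128.2.1: descend 110110001 ; hops seen [H1] ; pick H1
  Q 216.162.160.105: descend 110110001 ; hops seen [H1] ; pick H1
  + 216.238.0.0/16 (H1) depth=16
  + 3.88.92.141/32 (H4) depth=32
  + 3.88.92.128/26 (H1) depth=26
  Q 3.88.92.141: descend 00000011010110000101110010001101 ; hops seen [H0,H1,H4] ; pick H4
  + 3.88.64.0/18 (H3) depth=18
  + 0.0.0.0/0 (H3) depth=0
  + 3.88.92.141/32 (H1) depth=32
  + 128.0.0.0/1 (H3) depth=1

== LOOKUPS ==
["H1","H2","H1","H2","H1","H1","H1","H1","H4"]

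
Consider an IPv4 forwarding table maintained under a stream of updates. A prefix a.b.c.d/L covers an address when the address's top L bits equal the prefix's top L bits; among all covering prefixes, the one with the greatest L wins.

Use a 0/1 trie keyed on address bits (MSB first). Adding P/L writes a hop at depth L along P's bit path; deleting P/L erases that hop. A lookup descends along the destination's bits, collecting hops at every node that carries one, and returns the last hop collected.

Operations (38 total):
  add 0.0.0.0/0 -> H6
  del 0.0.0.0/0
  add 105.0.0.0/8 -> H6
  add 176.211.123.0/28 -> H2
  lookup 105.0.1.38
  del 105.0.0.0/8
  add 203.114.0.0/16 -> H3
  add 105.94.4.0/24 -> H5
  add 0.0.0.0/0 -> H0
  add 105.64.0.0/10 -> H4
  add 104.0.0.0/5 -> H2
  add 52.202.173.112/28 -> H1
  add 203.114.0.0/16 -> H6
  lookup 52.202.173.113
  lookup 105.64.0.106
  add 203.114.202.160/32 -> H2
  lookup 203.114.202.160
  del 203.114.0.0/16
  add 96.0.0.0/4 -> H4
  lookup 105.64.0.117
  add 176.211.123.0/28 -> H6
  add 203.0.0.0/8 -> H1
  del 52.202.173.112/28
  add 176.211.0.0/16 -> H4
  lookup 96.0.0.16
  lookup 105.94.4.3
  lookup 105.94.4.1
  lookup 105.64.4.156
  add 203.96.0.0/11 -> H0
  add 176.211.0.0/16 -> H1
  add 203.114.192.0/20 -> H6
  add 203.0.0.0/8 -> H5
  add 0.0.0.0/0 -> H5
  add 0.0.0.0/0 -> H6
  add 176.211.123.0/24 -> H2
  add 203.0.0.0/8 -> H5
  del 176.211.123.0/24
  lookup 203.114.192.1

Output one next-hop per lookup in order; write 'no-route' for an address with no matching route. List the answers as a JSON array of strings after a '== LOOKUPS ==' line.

Trace:
  add 0.0.0.0/0 -> H6 at depth 0
  - 0.0.0.0/0 clear@0
  add 105.0.0.0/8 -> H6 at depth 8
  add 176.211.123.0/28 -> H2 at depth 28
  Q 105.0.1.38: descend 01101001 ; hops seen [H6] ; pick H6
  - 105.0.0.0/8 clear@8
  add 203.114.0.0/16 -> H3 at depth 16
  add 105.94.4.0/24 -> H5 at depth 24
  add 0.0.0.0/0 -> H0 at depth 0
  add 105.64.0.0/10 -> H4 at depth 10
  add 104.0.0.0/5 -> H2 at depth 5
  add 52.202.173.112/28 -> H1 at depth 28
  add 203.114.0.0/16 -> H6 at depth 16
  Q 52.202.173.113: descend 0011010011001010101011010111 ; hops seen [H0,H1] ; pick H1
  Q 105.64.0.106: descend 01101001010 ; hops seen [H0,H2,H4] ; pick H4
  add 203.114.202.160/32 -> H2 at depth 32
  Q 203.114.202.160: descend 11001011011100101100101010100000 ; hops seen [H0,H6,H2] ; pick H2
  - 203.114.0.0/16 clear@16
  add 96.0.0.0/4 -> H4 at depth 4
  Q 105.64.0.117: descend 01101001010 ; hops seen [H0,H4,H2,H4] ; pick H4
  add 176.211.123.0/28 -> H6 at depth 28
  add 203.0.0.0/8 -> H1 at depth 8
  - 52.202.173.112/28 clear@28
  add 176.211.0.0/16 -> H4 at depth 16
  Q 96.0.0.16: descend 0110 ; hops seen [H0,H4] ; pick H4
  Q 105.94.4.3: descend 011010010101111000000100 ; hops seen [H0,H4,H2,H4,H5] ; pick H5
  Q 105.94.4.1: descend 011010010101111000000100 ; hops seen [H0,H4,H2,H4,H5] ; pick H5
  Q 105.64.4.156: descend 01101001010 ; hops seen [H0,H4,H2,H4] ; pick H4
  add 203.96.0.0/11 -> H0 at depth 11
  add 176.211.0.0/16 -> H1 at depth 16
  add 203.114.192.0/20 -> H6 at depth 20
  add 203.0.0.0/8 -> H5 at depth 8
  add 0.0.0.0/0 -> H5 at depth 0
  add 0.0.0.0/0 -> H6 at depth 0
  add 176.211.123.0/24 -> H2 at depth 24
  add 203.0.0.0/8 -> H5 at depth 8
  - 176.211.123.0/24 clear@24
  Q 203.114.192.1: descend 11001011011100101100 ; hops seen [H6,H5,H0,H6] ; pick H6

== LOOKUPS ==
["H6","H1","H4","H2","H4","H4","H5","H5","H4","H6"]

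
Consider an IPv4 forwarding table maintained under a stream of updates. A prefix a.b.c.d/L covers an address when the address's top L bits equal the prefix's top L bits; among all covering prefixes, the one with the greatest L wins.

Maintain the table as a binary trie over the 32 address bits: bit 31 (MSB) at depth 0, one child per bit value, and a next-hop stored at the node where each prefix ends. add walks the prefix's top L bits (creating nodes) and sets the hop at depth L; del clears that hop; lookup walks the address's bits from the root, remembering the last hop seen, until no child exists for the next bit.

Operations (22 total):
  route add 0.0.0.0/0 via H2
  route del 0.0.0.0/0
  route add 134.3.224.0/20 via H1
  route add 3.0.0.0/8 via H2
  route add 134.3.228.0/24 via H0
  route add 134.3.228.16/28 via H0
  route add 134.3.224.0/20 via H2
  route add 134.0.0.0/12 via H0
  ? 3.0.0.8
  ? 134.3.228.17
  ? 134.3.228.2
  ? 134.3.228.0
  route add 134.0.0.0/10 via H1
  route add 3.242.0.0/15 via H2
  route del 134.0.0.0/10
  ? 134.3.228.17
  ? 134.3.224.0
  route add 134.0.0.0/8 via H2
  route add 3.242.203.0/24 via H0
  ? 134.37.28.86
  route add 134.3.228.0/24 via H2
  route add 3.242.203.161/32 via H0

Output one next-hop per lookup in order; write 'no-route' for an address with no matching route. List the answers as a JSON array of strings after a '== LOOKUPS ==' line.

Process each operation:
  add 0.0.0.0/0 -> H2 at depth 0
  del 0.0.0.0/0 (clear depth 0)
  add 134.3.224.0/20 -> H1 at depth 20
  add 3.0.0.0/8 -> H2 at depth 8
  add 134.3.228.0/24 -> H0 at depth 24
  add 134.3.228.16/28 -> H0 at depth 28
  add 134.3.224.0/20 -> H2 at depth 20
  add 134.0.0.0/12 -> H0 at depth 12
  Q 3.0.0.8: descend 00000011 ; hops seen [H2] ; pick H2
  Q 134.3.228.17: descend 1000011000000011111001000001 ; hops seen [H0,H2,H0,H0] ; pick H0
  Q 134.3.228.2: descend 100001100000001111100100000 ; hops seen [H0,H2,H0] ; pick H0
  Q 134.3.228.0: descend 100001100000001111100100000 ; hops seen [H0,H2,H0] ; pick H0
  add 134.0.0.0/10 -> H1 at depth 10
  add 3.242.0.0/15 -> H2 at depth 15
  del 134.0.0.0/10 (clear depth 10)
  Q 134.3.228.17: descend 1000011000000011111001000001 ; hops seen [H0,H2,H0,H0] ; pick H0
  Q 134.3.224.0: descend 100001100000001111100 ; hops seen [H0,H2] ; pick H2
  add 134.0.0.0/8 -> H2 at depth 8
  add 3.242.203.0/24 -> H0 at depth 24
  Q 134.37.28.86: descend 1000011000 ; hops seen [H2] ; pick H2
  add 134.3.228.0/24 -> H2 at depth 24
  add 3.242.203.161/32 -> H0 at depth 32

== LOOKUPS ==
["H2","H0","H0","H0","H0","H2","H2"]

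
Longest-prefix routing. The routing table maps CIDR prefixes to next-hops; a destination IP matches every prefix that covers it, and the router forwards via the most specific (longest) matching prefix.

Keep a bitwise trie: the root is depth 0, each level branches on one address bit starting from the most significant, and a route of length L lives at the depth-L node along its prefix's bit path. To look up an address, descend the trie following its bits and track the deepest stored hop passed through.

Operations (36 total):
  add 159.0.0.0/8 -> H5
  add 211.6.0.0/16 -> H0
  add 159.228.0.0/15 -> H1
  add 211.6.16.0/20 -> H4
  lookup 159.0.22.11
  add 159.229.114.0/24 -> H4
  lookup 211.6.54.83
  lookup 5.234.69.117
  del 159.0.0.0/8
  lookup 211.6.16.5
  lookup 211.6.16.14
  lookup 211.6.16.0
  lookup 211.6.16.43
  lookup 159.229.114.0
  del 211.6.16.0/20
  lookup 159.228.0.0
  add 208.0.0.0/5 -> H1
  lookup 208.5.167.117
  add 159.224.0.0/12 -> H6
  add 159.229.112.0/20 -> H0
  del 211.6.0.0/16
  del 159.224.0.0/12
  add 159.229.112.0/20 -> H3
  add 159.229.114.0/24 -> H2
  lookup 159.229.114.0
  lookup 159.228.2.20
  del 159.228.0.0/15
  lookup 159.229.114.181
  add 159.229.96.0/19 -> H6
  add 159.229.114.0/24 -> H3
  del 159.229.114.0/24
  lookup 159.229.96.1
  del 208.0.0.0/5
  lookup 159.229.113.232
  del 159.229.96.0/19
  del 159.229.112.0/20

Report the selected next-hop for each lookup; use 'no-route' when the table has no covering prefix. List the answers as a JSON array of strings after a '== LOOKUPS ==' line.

Apply in order:
  add 159.0.0.0/8 -> H5 at depth 8
  add 211.6.0.0/16 -> H0 at depth 16
  add 159.228.0.0/15 -> H1 at depth 15
  add 211.6.16.0/20 -> H4 at depth 20
  lookup 159.0.22.11: bits 10011111 walk d0:-→d1:-→d2:-→d3:-→d4:-→d5:-→d6:-→d7:-→d8:H5 -> H5
  add 159.229.114.0/24 -> H4 at depth 24
  lookup 211.6.54.83: bits 110100110000011000 walk d0:-→d1:-→d2:-→d3:-→d4:-→d5:-→d6:-→d7:-→d8:-→d9:-→d10:-→d11:-→d12:-→d13:-→d14:-→d15:-→d16:H0→d17:-→d18:- -> H0
  lookup 5.234.69.117: bits ε walk d0:- -> no-route
  del 159.0.0.0/8 (clear depth 8)
  lookup 211.6.16.5: bits 11010011000001100001 walk d0:-→d1:-→d2:-→d3:-→d4:-→d5:-→d6:-→d7:-→d8:-→d9:-→d10:-→d11:-→d12:-→d13:-→d14:-→d15:-→d16:H0→d17:-→d18:-→d19:-→d20:H4 -> H4
  lookup 211.6.16.14: bits 11010011000001100001 walk d0:-→d1:-→d2:-→d3:-→d4:-→d5:-→d6:-→d7:-→d8:-→d9:-→d10:-→d11:-→d12:-→d13:-→d14:-→d15:-→d16:H0→d17:-→d18:-→d19:-→d20:H4 -> H4
  lookup 211.6.16.0: bits 11010011000001100001 walk d0:-→d1:-→d2:-→d3:-→d4:-→d5:-→d6:-→d7:-→d8:-→d9:-→d10:-→d11:-→d12:-→d13:-→d14:-→d15:-→d16:H0→d17:-→d18:-→d19:-→d20:H4 -> H4
  lookup 211.6.16.43: bits 11010011000001100001 walk d0:-→d1:-→d2:-→d3:-→d4:-→d5:-→d6:-→d7:-→d8:-→d9:-→d10:-→d11:-→d12:-→d13:-→d14:-→d15:-→d16:H0→d17:-→d18:-→d19:-→d20:H4 -> H4
  lookup 159.229.114.0: bits 100111111110010101110010 walk d0:-→d1:-→d2:-→d3:-→d4:-→d5:-→d6:-→d7:-→d8:-→d9:-→d10:-→d11:-→d12:-→d13:-→d14:-→d15:H1→d16:-→d17:-→d18:-→d19:-→d20:-→d21:-→d22:-→d23:-→d24:H4 -> H4
  del 211.6.16.0/20 (clear depth 20)
  lookup 159.228.0.0: bits 100111111110010 walk d0:-→d1:-→d2:-→d3:-→d4:-→d5:-→d6:-→d7:-→d8:-→d9:-→d10:-→d11:-→d12:-→d13:-→d14:-→d15:H1 -> H1
  add 208.0.0.0/5 -> H1 at depth 5
  lookup 208.5.167.117: bits 110100 walk d0:-→d1:-→d2:-→d3:-→d4:-→d5:H1→d6:- -> H1
  add 159.224.0.0/12 -> H6 at depth 12
  add 159.229.112.0/20 -> H0 at depth 20
  del 211.6.0.0/16 (clear depth 16)
  del 159.224.0.0/12 (clear depth 12)
  add 159.229.112.0/20 -> H3 at depth 20
  add 159.229.114.0/24 -> H2 at depth 24
  lookup 159.229.114.0: bits 100111111110010101110010 walk d0:-→d1:-→d2:-→d3:-→d4:-→d5:-→d6:-→d7:-→d8:-→d9:-→d10:-→d11:-→d12:-→d13:-→d14:-→d15:H1→d16:-→d17:-→d18:-→d19:-→d20:H3→d21:-→d22:-→d23:-→d24:H2 -> H2
  lookup 159.228.2.20: bits 100111111110010 walk d0:-→d1:-→d2:-→d3:-→d4:-→d5:-→d6:-→d7:-→d8:-→d9:-→d10:-→d11:-→d12:-→d13:-→d14:-→d15:H1 -> H1
  del 159.228.0.0/15 (clear depth 15)
  lookup 159.229.114.181: bits 100111111110010101110010 walk d0:-→d1:-→d2:-→d3:-→d4:-→d5:-→d6:-→d7:-→d8:-→d9:-→d10:-→d11:-→d12:-→d13:-→d14:-→d15:-→d16:-→d17:-→d18:-→d19:-→d20:H3→d21:-→d22:-→d23:-→d24:H2 -> H2
  add 159.229.96.0/19 -> H6 at depth 19
  add 159.229.114.0/24 -> H3 at depth 24
  del 159.229.114.0/24 (clear depth 24)
  lookup 159.229.96.1: bits 1001111111100101011 walk d0:-→d1:-→d2:-→d3:-→d4:-→d5:-→d6:-→d7:-→d8:-→d9:-→d10:-→d11:-→d12:-→d13:-→d14:-→d15:-→d16:-→d17:-→d18:-→d19:H6 -> H6
  del 208.0.0.0/5 (clear depth 5)
  lookup 159.229.113.232: bits 1001111111100101011100 walk d0:-→d1:-→d2:-→d3:-→d4:-→d5:-→d6:-→d7:-→d8:-→d9:-→d10:-→d11:-→d12:-→d13:-→d14:-→d15:-→d16:-→d17:-→d18:-→d19:H6→d20:H3→d21:-→d22:- -> H3
  del 159.229.96.0/19 (clear depth 19)
  del 159.229.112.0/20 (clear depth 20)

== LOOKUPS ==
["H5","H0","no-route","H4","H4","H4","H4","H4","H1","H1","H2","H1","H2","H6","H3"]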